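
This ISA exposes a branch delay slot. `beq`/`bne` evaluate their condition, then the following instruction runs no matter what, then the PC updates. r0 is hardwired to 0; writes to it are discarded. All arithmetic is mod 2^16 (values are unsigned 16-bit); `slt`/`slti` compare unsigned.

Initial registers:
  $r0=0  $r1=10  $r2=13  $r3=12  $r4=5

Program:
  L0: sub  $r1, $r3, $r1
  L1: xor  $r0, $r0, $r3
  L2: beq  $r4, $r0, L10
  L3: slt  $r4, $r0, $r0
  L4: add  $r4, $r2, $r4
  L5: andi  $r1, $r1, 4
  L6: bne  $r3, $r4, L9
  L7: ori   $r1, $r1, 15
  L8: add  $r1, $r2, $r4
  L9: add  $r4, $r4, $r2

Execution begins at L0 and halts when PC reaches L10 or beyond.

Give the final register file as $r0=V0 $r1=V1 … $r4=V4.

$r0=0 $r1=15 $r2=13 $r3=12 $r4=26

PC=0  sub  $r1, $r3, $r1     | $r0=0 $r1=2 $r2=13 $r3=12 $r4=5
PC=1  xor  $r0, $r0, $r3     | $r0=0 $r1=2 $r2=13 $r3=12 $r4=5
PC=2  beq  $r4, $r0, L10     | $r0=0 $r1=2 $r2=13 $r3=12 $r4=5  [not taken]
PC=3  slt  $r4, $r0, $r0     | $r0=0 $r1=2 $r2=13 $r3=12 $r4=0
PC=4  add  $r4, $r2, $r4     | $r0=0 $r1=2 $r2=13 $r3=12 $r4=13
PC=5  andi  $r1, $r1, 4      | $r0=0 $r1=0 $r2=13 $r3=12 $r4=13
PC=6  bne  $r3, $r4, L9      | $r0=0 $r1=0 $r2=13 $r3=12 $r4=13  [TAKEN]
PC=7  ori   $r1, $r1, 15     | $r0=0 $r1=15 $r2=13 $r3=12 $r4=13
PC=9  add  $r4, $r4, $r2     | $r0=0 $r1=15 $r2=13 $r3=12 $r4=26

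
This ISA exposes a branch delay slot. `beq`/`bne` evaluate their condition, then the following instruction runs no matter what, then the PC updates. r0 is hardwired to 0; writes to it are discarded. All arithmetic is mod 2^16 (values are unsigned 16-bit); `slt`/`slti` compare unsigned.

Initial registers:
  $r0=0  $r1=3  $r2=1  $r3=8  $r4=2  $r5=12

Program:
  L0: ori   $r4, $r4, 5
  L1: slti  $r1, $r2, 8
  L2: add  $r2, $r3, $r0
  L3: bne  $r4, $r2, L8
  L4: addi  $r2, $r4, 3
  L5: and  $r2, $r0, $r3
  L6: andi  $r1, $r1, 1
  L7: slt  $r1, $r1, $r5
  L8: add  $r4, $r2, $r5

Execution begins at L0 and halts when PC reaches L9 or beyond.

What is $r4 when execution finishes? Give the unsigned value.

22

  step pc=0: ori   $r4, $r4, 5  regs=(0,3,1,8,7,12)
  step pc=1: slti  $r1, $r2, 8  regs=(0,1,1,8,7,12)
  step pc=2: add  $r2, $r3, $r0  regs=(0,1,8,8,7,12)
  step pc=3: bne  $r4, $r2, L8  cond=T  regs=(0,1,8,8,7,12)
  step pc=4: addi  $r2, $r4, 3  regs=(0,1,10,8,7,12)
  step pc=8: add  $r4, $r2, $r5  regs=(0,1,10,8,22,12)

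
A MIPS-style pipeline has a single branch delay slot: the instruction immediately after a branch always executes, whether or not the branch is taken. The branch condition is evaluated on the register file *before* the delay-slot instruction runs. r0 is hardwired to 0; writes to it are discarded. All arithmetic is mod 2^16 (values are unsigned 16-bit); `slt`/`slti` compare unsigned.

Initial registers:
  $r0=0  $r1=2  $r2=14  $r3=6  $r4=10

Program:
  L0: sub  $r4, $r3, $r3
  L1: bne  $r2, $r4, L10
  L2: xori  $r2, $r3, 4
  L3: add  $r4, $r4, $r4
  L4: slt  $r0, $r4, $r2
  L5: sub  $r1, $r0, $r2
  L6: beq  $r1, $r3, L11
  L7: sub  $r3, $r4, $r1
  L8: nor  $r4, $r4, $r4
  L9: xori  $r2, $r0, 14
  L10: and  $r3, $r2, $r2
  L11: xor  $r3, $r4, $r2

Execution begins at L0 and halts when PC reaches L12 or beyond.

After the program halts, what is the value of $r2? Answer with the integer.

2

PC=0  sub  $r4, $r3, $r3     | $r0=0 $r1=2 $r2=14 $r3=6 $r4=0
PC=1  bne  $r2, $r4, L10     | $r0=0 $r1=2 $r2=14 $r3=6 $r4=0  [TAKEN]
PC=2  xori  $r2, $r3, 4      | $r0=0 $r1=2 $r2=2 $r3=6 $r4=0
PC=10 and  $r3, $r2, $r2     | $r0=0 $r1=2 $r2=2 $r3=2 $r4=0
PC=11 xor  $r3, $r4, $r2     | $r0=0 $r1=2 $r2=2 $r3=2 $r4=0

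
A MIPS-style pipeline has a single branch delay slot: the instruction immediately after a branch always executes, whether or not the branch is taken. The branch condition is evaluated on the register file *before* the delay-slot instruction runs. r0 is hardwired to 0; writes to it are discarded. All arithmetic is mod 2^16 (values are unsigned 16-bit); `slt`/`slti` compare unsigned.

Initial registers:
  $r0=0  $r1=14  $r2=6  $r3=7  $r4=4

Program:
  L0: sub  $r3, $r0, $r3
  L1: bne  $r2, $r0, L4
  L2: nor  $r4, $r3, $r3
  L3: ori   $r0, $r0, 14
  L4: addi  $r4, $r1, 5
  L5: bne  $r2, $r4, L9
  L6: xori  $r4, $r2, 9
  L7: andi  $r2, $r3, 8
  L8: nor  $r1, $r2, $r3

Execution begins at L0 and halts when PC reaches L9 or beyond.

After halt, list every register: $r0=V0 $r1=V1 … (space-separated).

$r0=0 $r1=14 $r2=6 $r3=65529 $r4=15

[0] sub  $r3, $r0, $r3  →  {$r0:0, $r1:14, $r2:6, $r3:65529, $r4:4}
[1] bne  $r2, $r0, L4  →  {$r0:0, $r1:14, $r2:6, $r3:65529, $r4:4}  ⟨branch taken⟩
[2] nor  $r4, $r3, $r3  →  {$r0:0, $r1:14, $r2:6, $r3:65529, $r4:6}
[4] addi  $r4, $r1, 5  →  {$r0:0, $r1:14, $r2:6, $r3:65529, $r4:19}
[5] bne  $r2, $r4, L9  →  {$r0:0, $r1:14, $r2:6, $r3:65529, $r4:19}  ⟨branch taken⟩
[6] xori  $r4, $r2, 9  →  {$r0:0, $r1:14, $r2:6, $r3:65529, $r4:15}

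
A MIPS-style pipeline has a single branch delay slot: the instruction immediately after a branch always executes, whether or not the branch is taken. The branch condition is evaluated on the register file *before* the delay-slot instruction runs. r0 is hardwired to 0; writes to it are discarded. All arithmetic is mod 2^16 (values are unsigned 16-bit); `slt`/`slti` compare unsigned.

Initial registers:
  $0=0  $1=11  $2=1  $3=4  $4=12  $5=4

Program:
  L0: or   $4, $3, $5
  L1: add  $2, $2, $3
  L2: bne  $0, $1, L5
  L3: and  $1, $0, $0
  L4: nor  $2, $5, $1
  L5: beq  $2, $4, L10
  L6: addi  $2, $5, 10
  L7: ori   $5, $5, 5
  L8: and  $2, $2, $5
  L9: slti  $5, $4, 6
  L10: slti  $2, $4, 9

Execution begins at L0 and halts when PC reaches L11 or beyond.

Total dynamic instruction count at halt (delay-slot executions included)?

10

[0] or   $4, $3, $5  →  {$0:0, $1:11, $2:1, $3:4, $4:4, $5:4}
[1] add  $2, $2, $3  →  {$0:0, $1:11, $2:5, $3:4, $4:4, $5:4}
[2] bne  $0, $1, L5  →  {$0:0, $1:11, $2:5, $3:4, $4:4, $5:4}  ⟨branch taken⟩
[3] and  $1, $0, $0  →  {$0:0, $1:0, $2:5, $3:4, $4:4, $5:4}
[5] beq  $2, $4, L10  →  {$0:0, $1:0, $2:5, $3:4, $4:4, $5:4}  ⟨branch fallthrough⟩
[6] addi  $2, $5, 10  →  {$0:0, $1:0, $2:14, $3:4, $4:4, $5:4}
[7] ori   $5, $5, 5  →  {$0:0, $1:0, $2:14, $3:4, $4:4, $5:5}
[8] and  $2, $2, $5  →  {$0:0, $1:0, $2:4, $3:4, $4:4, $5:5}
[9] slti  $5, $4, 6  →  {$0:0, $1:0, $2:4, $3:4, $4:4, $5:1}
[10] slti  $2, $4, 9  →  {$0:0, $1:0, $2:1, $3:4, $4:4, $5:1}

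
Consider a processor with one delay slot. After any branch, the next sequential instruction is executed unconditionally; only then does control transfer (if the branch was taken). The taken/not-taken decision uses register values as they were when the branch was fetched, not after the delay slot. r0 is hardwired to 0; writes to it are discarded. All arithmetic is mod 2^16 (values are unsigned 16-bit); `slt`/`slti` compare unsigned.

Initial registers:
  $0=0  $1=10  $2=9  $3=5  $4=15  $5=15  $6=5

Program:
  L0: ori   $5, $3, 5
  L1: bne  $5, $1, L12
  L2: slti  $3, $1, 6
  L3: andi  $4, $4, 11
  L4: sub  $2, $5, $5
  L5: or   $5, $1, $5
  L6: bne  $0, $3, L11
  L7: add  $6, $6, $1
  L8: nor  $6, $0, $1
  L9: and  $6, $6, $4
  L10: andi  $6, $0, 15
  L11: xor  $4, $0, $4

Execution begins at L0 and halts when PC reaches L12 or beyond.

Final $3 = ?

0

PC=0  ori   $5, $3, 5        | $0=0 $1=10 $2=9 $3=5 $4=15 $5=5 $6=5
PC=1  bne  $5, $1, L12       | $0=0 $1=10 $2=9 $3=5 $4=15 $5=5 $6=5  [TAKEN]
PC=2  slti  $3, $1, 6        | $0=0 $1=10 $2=9 $3=0 $4=15 $5=5 $6=5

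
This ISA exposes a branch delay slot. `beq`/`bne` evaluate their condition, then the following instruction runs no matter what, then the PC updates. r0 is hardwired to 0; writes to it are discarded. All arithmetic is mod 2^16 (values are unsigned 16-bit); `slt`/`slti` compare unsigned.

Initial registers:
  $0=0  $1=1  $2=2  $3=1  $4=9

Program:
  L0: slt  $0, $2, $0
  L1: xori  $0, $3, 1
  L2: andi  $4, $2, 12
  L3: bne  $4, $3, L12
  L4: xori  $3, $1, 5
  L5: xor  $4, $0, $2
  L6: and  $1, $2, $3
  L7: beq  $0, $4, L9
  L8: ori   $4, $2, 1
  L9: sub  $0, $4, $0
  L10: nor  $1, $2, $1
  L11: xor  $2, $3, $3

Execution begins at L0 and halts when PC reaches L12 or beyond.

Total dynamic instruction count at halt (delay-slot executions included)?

  step pc=0: slt  $0, $2, $0  regs=(0,1,2,1,9)
  step pc=1: xori  $0, $3, 1  regs=(0,1,2,1,9)
  step pc=2: andi  $4, $2, 12  regs=(0,1,2,1,0)
  step pc=3: bne  $4, $3, L12  cond=T  regs=(0,1,2,1,0)
  step pc=4: xori  $3, $1, 5  regs=(0,1,2,4,0)

5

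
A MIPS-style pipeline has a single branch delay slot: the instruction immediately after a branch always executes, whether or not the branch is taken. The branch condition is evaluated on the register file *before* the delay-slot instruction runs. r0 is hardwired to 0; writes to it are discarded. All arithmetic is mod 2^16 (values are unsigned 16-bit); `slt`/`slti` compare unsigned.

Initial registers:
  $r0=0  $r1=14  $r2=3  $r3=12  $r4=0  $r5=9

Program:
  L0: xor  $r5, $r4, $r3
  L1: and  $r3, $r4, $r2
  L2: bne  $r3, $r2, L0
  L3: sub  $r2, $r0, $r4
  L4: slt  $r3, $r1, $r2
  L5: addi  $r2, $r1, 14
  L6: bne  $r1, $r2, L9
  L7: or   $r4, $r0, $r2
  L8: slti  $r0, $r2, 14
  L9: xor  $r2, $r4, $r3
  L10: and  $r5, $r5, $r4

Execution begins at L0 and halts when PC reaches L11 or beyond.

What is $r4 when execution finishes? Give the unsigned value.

  step pc=0: xor  $r5, $r4, $r3  regs=(0,14,3,12,0,12)
  step pc=1: and  $r3, $r4, $r2  regs=(0,14,3,0,0,12)
  step pc=2: bne  $r3, $r2, L0  cond=T  regs=(0,14,3,0,0,12)
  step pc=3: sub  $r2, $r0, $r4  regs=(0,14,0,0,0,12)
  step pc=0: xor  $r5, $r4, $r3  regs=(0,14,0,0,0,0)
  step pc=1: and  $r3, $r4, $r2  regs=(0,14,0,0,0,0)
  step pc=2: bne  $r3, $r2, L0  cond=F  regs=(0,14,0,0,0,0)
  step pc=3: sub  $r2, $r0, $r4  regs=(0,14,0,0,0,0)
  step pc=4: slt  $r3, $r1, $r2  regs=(0,14,0,0,0,0)
  step pc=5: addi  $r2, $r1, 14  regs=(0,14,28,0,0,0)
  step pc=6: bne  $r1, $r2, L9  cond=T  regs=(0,14,28,0,0,0)
  step pc=7: or   $r4, $r0, $r2  regs=(0,14,28,0,28,0)
  step pc=9: xor  $r2, $r4, $r3  regs=(0,14,28,0,28,0)
  step pc=10: and  $r5, $r5, $r4  regs=(0,14,28,0,28,0)

28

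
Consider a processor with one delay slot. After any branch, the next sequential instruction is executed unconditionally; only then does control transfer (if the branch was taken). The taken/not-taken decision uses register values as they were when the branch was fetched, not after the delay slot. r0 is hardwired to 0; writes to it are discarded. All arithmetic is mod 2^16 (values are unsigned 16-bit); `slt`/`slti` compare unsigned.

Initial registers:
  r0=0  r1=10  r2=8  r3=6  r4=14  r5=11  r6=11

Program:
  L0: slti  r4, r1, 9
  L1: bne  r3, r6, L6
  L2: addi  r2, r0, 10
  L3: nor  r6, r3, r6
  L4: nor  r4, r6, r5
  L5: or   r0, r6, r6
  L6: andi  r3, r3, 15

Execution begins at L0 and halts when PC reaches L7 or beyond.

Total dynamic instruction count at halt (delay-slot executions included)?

PC=0  slti  r4, r1, 9        | r0=0 r1=10 r2=8 r3=6 r4=0 r5=11 r6=11
PC=1  bne  r3, r6, L6        | r0=0 r1=10 r2=8 r3=6 r4=0 r5=11 r6=11  [TAKEN]
PC=2  addi  r2, r0, 10       | r0=0 r1=10 r2=10 r3=6 r4=0 r5=11 r6=11
PC=6  andi  r3, r3, 15       | r0=0 r1=10 r2=10 r3=6 r4=0 r5=11 r6=11

4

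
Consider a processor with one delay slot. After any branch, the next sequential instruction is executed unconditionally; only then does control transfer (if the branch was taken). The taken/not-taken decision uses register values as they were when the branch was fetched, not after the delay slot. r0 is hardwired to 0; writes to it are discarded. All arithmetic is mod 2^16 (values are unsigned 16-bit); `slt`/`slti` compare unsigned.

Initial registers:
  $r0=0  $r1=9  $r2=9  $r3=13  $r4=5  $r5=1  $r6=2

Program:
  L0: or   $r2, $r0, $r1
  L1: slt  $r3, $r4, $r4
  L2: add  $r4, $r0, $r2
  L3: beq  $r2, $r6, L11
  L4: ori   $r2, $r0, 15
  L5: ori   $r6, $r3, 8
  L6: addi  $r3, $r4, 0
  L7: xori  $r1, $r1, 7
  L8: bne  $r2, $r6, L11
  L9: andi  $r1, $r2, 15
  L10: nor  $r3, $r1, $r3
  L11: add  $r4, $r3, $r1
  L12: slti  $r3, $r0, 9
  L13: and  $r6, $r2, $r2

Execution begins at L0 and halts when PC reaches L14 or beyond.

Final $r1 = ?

#0 or   $r2, $r0, $r1 ; 0/9/9/13/5/1/2
#1 slt  $r3, $r4, $r4 ; 0/9/9/0/5/1/2
#2 add  $r4, $r0, $r2 ; 0/9/9/0/9/1/2
#3 beq  $r2, $r6, L11 ; 0/9/9/0/9/1/2 ; →fallthru
#4 ori   $r2, $r0, 15 ; 0/9/15/0/9/1/2
#5 ori   $r6, $r3, 8 ; 0/9/15/0/9/1/8
#6 addi  $r3, $r4, 0 ; 0/9/15/9/9/1/8
#7 xori  $r1, $r1, 7 ; 0/14/15/9/9/1/8
#8 bne  $r2, $r6, L11 ; 0/14/15/9/9/1/8 ; →target
#9 andi  $r1, $r2, 15 ; 0/15/15/9/9/1/8
#11 add  $r4, $r3, $r1 ; 0/15/15/9/24/1/8
#12 slti  $r3, $r0, 9 ; 0/15/15/1/24/1/8
#13 and  $r6, $r2, $r2 ; 0/15/15/1/24/1/15

15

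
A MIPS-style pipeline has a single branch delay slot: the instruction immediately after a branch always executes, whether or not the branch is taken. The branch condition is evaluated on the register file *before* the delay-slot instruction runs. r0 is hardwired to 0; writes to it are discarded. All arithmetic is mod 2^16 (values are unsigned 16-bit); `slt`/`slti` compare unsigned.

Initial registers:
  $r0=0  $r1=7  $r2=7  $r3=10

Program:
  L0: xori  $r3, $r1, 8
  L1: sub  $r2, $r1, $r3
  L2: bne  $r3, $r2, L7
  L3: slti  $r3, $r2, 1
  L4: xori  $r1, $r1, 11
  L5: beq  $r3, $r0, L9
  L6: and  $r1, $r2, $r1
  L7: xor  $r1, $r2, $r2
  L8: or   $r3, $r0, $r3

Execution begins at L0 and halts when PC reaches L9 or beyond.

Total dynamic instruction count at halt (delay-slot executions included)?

6

#0 xori  $r3, $r1, 8 ; 0/7/7/15
#1 sub  $r2, $r1, $r3 ; 0/7/65528/15
#2 bne  $r3, $r2, L7 ; 0/7/65528/15 ; →target
#3 slti  $r3, $r2, 1 ; 0/7/65528/0
#7 xor  $r1, $r2, $r2 ; 0/0/65528/0
#8 or   $r3, $r0, $r3 ; 0/0/65528/0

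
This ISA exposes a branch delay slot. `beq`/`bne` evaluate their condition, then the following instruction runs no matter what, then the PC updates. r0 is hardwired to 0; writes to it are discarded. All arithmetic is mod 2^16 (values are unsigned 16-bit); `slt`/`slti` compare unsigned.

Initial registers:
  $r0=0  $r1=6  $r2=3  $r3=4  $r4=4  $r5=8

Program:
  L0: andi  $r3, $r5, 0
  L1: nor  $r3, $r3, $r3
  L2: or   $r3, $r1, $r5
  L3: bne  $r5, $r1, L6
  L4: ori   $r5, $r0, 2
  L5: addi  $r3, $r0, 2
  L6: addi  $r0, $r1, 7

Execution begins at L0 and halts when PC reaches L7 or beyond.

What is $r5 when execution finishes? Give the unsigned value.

PC=0  andi  $r3, $r5, 0      | $r0=0 $r1=6 $r2=3 $r3=0 $r4=4 $r5=8
PC=1  nor  $r3, $r3, $r3     | $r0=0 $r1=6 $r2=3 $r3=65535 $r4=4 $r5=8
PC=2  or   $r3, $r1, $r5     | $r0=0 $r1=6 $r2=3 $r3=14 $r4=4 $r5=8
PC=3  bne  $r5, $r1, L6      | $r0=0 $r1=6 $r2=3 $r3=14 $r4=4 $r5=8  [TAKEN]
PC=4  ori   $r5, $r0, 2      | $r0=0 $r1=6 $r2=3 $r3=14 $r4=4 $r5=2
PC=6  addi  $r0, $r1, 7      | $r0=0 $r1=6 $r2=3 $r3=14 $r4=4 $r5=2

2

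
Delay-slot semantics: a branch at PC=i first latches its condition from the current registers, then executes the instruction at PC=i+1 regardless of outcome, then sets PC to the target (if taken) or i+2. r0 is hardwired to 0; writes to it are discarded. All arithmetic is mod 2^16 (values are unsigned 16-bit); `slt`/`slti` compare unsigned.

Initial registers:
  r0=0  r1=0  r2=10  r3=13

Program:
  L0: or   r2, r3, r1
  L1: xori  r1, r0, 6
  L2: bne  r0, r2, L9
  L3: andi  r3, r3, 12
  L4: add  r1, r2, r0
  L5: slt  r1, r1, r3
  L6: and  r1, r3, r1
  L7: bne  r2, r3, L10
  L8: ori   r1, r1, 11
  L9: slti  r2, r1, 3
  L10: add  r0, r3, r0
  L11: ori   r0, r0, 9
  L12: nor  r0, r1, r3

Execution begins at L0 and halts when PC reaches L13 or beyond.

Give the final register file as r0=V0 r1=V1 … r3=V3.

r0=0 r1=6 r2=0 r3=12

#0 or   r2, r3, r1 ; 0/0/13/13
#1 xori  r1, r0, 6 ; 0/6/13/13
#2 bne  r0, r2, L9 ; 0/6/13/13 ; →target
#3 andi  r3, r3, 12 ; 0/6/13/12
#9 slti  r2, r1, 3 ; 0/6/0/12
#10 add  r0, r3, r0 ; 0/6/0/12
#11 ori   r0, r0, 9 ; 0/6/0/12
#12 nor  r0, r1, r3 ; 0/6/0/12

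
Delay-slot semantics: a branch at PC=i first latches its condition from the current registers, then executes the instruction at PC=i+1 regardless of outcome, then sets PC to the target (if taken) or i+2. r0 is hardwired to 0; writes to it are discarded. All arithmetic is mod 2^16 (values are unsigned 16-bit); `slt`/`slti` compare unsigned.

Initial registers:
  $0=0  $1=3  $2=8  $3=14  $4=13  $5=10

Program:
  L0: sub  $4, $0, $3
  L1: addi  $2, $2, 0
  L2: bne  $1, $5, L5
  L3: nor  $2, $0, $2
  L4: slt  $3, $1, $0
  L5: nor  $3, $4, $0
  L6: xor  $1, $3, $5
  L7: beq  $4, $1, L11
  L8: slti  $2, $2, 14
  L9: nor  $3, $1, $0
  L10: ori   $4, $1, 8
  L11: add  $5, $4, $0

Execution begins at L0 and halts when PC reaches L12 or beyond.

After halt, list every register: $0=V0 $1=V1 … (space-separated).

$0=0 $1=7 $2=0 $3=65528 $4=15 $5=15

PC=0  sub  $4, $0, $3        | $0=0 $1=3 $2=8 $3=14 $4=65522 $5=10
PC=1  addi  $2, $2, 0        | $0=0 $1=3 $2=8 $3=14 $4=65522 $5=10
PC=2  bne  $1, $5, L5        | $0=0 $1=3 $2=8 $3=14 $4=65522 $5=10  [TAKEN]
PC=3  nor  $2, $0, $2        | $0=0 $1=3 $2=65527 $3=14 $4=65522 $5=10
PC=5  nor  $3, $4, $0        | $0=0 $1=3 $2=65527 $3=13 $4=65522 $5=10
PC=6  xor  $1, $3, $5        | $0=0 $1=7 $2=65527 $3=13 $4=65522 $5=10
PC=7  beq  $4, $1, L11       | $0=0 $1=7 $2=65527 $3=13 $4=65522 $5=10  [not taken]
PC=8  slti  $2, $2, 14       | $0=0 $1=7 $2=0 $3=13 $4=65522 $5=10
PC=9  nor  $3, $1, $0        | $0=0 $1=7 $2=0 $3=65528 $4=65522 $5=10
PC=10 ori   $4, $1, 8        | $0=0 $1=7 $2=0 $3=65528 $4=15 $5=10
PC=11 add  $5, $4, $0        | $0=0 $1=7 $2=0 $3=65528 $4=15 $5=15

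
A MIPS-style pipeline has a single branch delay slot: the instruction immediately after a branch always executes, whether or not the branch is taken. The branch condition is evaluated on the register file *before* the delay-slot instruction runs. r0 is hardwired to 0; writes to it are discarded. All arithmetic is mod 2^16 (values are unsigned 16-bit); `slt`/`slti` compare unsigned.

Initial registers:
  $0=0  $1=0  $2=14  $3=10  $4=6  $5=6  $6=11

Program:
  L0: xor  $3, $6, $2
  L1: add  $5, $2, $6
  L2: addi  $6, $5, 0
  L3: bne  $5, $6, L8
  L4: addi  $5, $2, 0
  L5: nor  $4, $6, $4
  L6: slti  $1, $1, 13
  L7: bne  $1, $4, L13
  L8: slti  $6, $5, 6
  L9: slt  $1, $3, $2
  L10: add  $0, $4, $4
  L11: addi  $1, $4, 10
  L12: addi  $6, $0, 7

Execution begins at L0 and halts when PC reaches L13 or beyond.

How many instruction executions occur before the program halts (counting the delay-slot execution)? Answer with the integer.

9

#0 xor  $3, $6, $2 ; 0/0/14/5/6/6/11
#1 add  $5, $2, $6 ; 0/0/14/5/6/25/11
#2 addi  $6, $5, 0 ; 0/0/14/5/6/25/25
#3 bne  $5, $6, L8 ; 0/0/14/5/6/25/25 ; →fallthru
#4 addi  $5, $2, 0 ; 0/0/14/5/6/14/25
#5 nor  $4, $6, $4 ; 0/0/14/5/65504/14/25
#6 slti  $1, $1, 13 ; 0/1/14/5/65504/14/25
#7 bne  $1, $4, L13 ; 0/1/14/5/65504/14/25 ; →target
#8 slti  $6, $5, 6 ; 0/1/14/5/65504/14/0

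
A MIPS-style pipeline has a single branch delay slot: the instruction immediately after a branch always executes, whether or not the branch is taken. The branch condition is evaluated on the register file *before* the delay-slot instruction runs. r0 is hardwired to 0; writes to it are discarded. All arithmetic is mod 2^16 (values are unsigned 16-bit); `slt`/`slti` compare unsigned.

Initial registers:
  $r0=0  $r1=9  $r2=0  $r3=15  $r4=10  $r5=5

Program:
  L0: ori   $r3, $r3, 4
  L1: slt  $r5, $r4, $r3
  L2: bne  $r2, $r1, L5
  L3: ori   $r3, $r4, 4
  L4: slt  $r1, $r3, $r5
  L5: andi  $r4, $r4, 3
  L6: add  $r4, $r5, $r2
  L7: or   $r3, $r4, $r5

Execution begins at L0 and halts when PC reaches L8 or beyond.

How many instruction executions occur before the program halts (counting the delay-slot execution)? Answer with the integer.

#0 ori   $r3, $r3, 4 ; 0/9/0/15/10/5
#1 slt  $r5, $r4, $r3 ; 0/9/0/15/10/1
#2 bne  $r2, $r1, L5 ; 0/9/0/15/10/1 ; →target
#3 ori   $r3, $r4, 4 ; 0/9/0/14/10/1
#5 andi  $r4, $r4, 3 ; 0/9/0/14/2/1
#6 add  $r4, $r5, $r2 ; 0/9/0/14/1/1
#7 or   $r3, $r4, $r5 ; 0/9/0/1/1/1

7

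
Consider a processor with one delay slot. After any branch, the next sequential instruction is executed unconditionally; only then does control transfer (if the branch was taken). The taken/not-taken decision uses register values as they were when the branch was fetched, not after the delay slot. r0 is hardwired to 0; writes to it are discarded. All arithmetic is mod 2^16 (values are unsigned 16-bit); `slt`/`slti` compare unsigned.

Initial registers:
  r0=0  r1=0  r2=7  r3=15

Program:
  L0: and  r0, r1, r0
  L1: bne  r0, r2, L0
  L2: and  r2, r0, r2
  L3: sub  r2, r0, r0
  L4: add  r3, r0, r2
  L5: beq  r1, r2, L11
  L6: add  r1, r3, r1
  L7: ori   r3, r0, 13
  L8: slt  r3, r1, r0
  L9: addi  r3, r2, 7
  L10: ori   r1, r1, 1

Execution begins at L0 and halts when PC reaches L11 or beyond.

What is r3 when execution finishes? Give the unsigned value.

[0] and  r0, r1, r0  →  {r0:0, r1:0, r2:7, r3:15}
[1] bne  r0, r2, L0  →  {r0:0, r1:0, r2:7, r3:15}  ⟨branch taken⟩
[2] and  r2, r0, r2  →  {r0:0, r1:0, r2:0, r3:15}
[0] and  r0, r1, r0  →  {r0:0, r1:0, r2:0, r3:15}
[1] bne  r0, r2, L0  →  {r0:0, r1:0, r2:0, r3:15}  ⟨branch fallthrough⟩
[2] and  r2, r0, r2  →  {r0:0, r1:0, r2:0, r3:15}
[3] sub  r2, r0, r0  →  {r0:0, r1:0, r2:0, r3:15}
[4] add  r3, r0, r2  →  {r0:0, r1:0, r2:0, r3:0}
[5] beq  r1, r2, L11  →  {r0:0, r1:0, r2:0, r3:0}  ⟨branch taken⟩
[6] add  r1, r3, r1  →  {r0:0, r1:0, r2:0, r3:0}

0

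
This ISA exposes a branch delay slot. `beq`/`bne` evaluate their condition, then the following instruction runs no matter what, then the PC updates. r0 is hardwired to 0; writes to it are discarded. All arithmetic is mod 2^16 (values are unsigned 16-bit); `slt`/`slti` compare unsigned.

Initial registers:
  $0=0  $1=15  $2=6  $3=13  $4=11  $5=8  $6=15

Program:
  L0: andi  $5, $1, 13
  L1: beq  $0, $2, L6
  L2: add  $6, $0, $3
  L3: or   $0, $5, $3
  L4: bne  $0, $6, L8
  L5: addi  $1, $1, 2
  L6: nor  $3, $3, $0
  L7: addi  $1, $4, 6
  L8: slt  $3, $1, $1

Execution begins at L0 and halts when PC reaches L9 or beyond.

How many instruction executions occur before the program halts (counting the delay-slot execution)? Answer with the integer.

7

[0] andi  $5, $1, 13  →  {$0:0, $1:15, $2:6, $3:13, $4:11, $5:13, $6:15}
[1] beq  $0, $2, L6  →  {$0:0, $1:15, $2:6, $3:13, $4:11, $5:13, $6:15}  ⟨branch fallthrough⟩
[2] add  $6, $0, $3  →  {$0:0, $1:15, $2:6, $3:13, $4:11, $5:13, $6:13}
[3] or   $0, $5, $3  →  {$0:0, $1:15, $2:6, $3:13, $4:11, $5:13, $6:13}
[4] bne  $0, $6, L8  →  {$0:0, $1:15, $2:6, $3:13, $4:11, $5:13, $6:13}  ⟨branch taken⟩
[5] addi  $1, $1, 2  →  {$0:0, $1:17, $2:6, $3:13, $4:11, $5:13, $6:13}
[8] slt  $3, $1, $1  →  {$0:0, $1:17, $2:6, $3:0, $4:11, $5:13, $6:13}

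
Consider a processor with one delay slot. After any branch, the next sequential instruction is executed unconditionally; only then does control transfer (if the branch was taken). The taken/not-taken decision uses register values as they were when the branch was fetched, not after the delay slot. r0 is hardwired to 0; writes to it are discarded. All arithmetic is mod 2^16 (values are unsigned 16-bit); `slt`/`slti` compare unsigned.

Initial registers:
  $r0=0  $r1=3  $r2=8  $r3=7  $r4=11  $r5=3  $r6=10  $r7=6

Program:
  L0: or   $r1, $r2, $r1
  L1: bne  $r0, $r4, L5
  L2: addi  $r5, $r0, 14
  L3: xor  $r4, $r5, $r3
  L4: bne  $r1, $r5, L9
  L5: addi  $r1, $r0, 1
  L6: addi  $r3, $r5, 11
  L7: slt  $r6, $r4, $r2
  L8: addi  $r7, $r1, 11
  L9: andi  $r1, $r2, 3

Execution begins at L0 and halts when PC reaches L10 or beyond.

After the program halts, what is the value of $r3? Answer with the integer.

[0] or   $r1, $r2, $r1  →  {$r0:0, $r1:11, $r2:8, $r3:7, $r4:11, $r5:3, $r6:10, $r7:6}
[1] bne  $r0, $r4, L5  →  {$r0:0, $r1:11, $r2:8, $r3:7, $r4:11, $r5:3, $r6:10, $r7:6}  ⟨branch taken⟩
[2] addi  $r5, $r0, 14  →  {$r0:0, $r1:11, $r2:8, $r3:7, $r4:11, $r5:14, $r6:10, $r7:6}
[5] addi  $r1, $r0, 1  →  {$r0:0, $r1:1, $r2:8, $r3:7, $r4:11, $r5:14, $r6:10, $r7:6}
[6] addi  $r3, $r5, 11  →  {$r0:0, $r1:1, $r2:8, $r3:25, $r4:11, $r5:14, $r6:10, $r7:6}
[7] slt  $r6, $r4, $r2  →  {$r0:0, $r1:1, $r2:8, $r3:25, $r4:11, $r5:14, $r6:0, $r7:6}
[8] addi  $r7, $r1, 11  →  {$r0:0, $r1:1, $r2:8, $r3:25, $r4:11, $r5:14, $r6:0, $r7:12}
[9] andi  $r1, $r2, 3  →  {$r0:0, $r1:0, $r2:8, $r3:25, $r4:11, $r5:14, $r6:0, $r7:12}

25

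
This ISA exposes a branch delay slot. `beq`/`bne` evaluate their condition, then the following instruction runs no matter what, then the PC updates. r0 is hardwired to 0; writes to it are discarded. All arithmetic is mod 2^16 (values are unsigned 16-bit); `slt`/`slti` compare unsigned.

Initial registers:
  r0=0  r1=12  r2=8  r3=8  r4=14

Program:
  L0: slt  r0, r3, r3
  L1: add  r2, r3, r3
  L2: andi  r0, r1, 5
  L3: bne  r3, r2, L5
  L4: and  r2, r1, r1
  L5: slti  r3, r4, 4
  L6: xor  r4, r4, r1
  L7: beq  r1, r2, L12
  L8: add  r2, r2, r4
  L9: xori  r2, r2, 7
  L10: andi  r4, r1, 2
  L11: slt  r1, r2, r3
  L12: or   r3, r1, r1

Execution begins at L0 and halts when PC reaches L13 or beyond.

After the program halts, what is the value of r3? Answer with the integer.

12

PC=0  slt  r0, r3, r3        | r0=0 r1=12 r2=8 r3=8 r4=14
PC=1  add  r2, r3, r3        | r0=0 r1=12 r2=16 r3=8 r4=14
PC=2  andi  r0, r1, 5        | r0=0 r1=12 r2=16 r3=8 r4=14
PC=3  bne  r3, r2, L5        | r0=0 r1=12 r2=16 r3=8 r4=14  [TAKEN]
PC=4  and  r2, r1, r1        | r0=0 r1=12 r2=12 r3=8 r4=14
PC=5  slti  r3, r4, 4        | r0=0 r1=12 r2=12 r3=0 r4=14
PC=6  xor  r4, r4, r1        | r0=0 r1=12 r2=12 r3=0 r4=2
PC=7  beq  r1, r2, L12       | r0=0 r1=12 r2=12 r3=0 r4=2  [TAKEN]
PC=8  add  r2, r2, r4        | r0=0 r1=12 r2=14 r3=0 r4=2
PC=12 or   r3, r1, r1        | r0=0 r1=12 r2=14 r3=12 r4=2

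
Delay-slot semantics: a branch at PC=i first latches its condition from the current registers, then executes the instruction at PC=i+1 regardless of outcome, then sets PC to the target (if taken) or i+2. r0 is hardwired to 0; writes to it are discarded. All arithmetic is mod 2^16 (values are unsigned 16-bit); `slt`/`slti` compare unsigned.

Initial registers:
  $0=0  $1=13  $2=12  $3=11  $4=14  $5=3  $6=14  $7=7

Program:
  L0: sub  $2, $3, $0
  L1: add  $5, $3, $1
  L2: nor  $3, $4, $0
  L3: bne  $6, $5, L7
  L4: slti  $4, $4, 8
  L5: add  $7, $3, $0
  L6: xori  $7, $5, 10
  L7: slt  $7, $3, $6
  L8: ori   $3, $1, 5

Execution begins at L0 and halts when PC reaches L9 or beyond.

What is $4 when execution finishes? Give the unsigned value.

0

[0] sub  $2, $3, $0  →  {$0:0, $1:13, $2:11, $3:11, $4:14, $5:3, $6:14, $7:7}
[1] add  $5, $3, $1  →  {$0:0, $1:13, $2:11, $3:11, $4:14, $5:24, $6:14, $7:7}
[2] nor  $3, $4, $0  →  {$0:0, $1:13, $2:11, $3:65521, $4:14, $5:24, $6:14, $7:7}
[3] bne  $6, $5, L7  →  {$0:0, $1:13, $2:11, $3:65521, $4:14, $5:24, $6:14, $7:7}  ⟨branch taken⟩
[4] slti  $4, $4, 8  →  {$0:0, $1:13, $2:11, $3:65521, $4:0, $5:24, $6:14, $7:7}
[7] slt  $7, $3, $6  →  {$0:0, $1:13, $2:11, $3:65521, $4:0, $5:24, $6:14, $7:0}
[8] ori   $3, $1, 5  →  {$0:0, $1:13, $2:11, $3:13, $4:0, $5:24, $6:14, $7:0}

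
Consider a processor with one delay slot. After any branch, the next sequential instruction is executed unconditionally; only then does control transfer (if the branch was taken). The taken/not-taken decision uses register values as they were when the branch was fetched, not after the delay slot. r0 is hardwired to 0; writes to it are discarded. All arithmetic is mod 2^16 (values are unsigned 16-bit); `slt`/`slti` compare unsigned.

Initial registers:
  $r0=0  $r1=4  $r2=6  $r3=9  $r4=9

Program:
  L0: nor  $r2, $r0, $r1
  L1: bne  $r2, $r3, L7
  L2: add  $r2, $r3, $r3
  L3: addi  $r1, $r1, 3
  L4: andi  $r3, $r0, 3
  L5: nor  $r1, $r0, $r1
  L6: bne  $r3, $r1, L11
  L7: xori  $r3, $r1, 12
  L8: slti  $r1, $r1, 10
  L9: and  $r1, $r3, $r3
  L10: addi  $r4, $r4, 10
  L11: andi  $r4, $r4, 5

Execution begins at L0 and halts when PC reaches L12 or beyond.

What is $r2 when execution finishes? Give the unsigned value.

18

PC=0  nor  $r2, $r0, $r1     | $r0=0 $r1=4 $r2=65531 $r3=9 $r4=9
PC=1  bne  $r2, $r3, L7      | $r0=0 $r1=4 $r2=65531 $r3=9 $r4=9  [TAKEN]
PC=2  add  $r2, $r3, $r3     | $r0=0 $r1=4 $r2=18 $r3=9 $r4=9
PC=7  xori  $r3, $r1, 12     | $r0=0 $r1=4 $r2=18 $r3=8 $r4=9
PC=8  slti  $r1, $r1, 10     | $r0=0 $r1=1 $r2=18 $r3=8 $r4=9
PC=9  and  $r1, $r3, $r3     | $r0=0 $r1=8 $r2=18 $r3=8 $r4=9
PC=10 addi  $r4, $r4, 10     | $r0=0 $r1=8 $r2=18 $r3=8 $r4=19
PC=11 andi  $r4, $r4, 5      | $r0=0 $r1=8 $r2=18 $r3=8 $r4=1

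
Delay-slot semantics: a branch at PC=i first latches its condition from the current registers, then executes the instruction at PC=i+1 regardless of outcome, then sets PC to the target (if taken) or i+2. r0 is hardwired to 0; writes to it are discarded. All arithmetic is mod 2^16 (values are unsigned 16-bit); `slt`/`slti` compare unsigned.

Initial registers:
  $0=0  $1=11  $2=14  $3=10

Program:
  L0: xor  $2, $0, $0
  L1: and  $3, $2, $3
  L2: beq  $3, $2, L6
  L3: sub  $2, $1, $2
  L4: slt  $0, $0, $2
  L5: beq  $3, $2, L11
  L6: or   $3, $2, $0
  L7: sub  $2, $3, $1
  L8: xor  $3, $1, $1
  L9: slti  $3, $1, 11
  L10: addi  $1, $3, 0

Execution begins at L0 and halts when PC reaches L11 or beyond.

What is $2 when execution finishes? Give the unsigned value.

PC=0  xor  $2, $0, $0        | $0=0 $1=11 $2=0 $3=10
PC=1  and  $3, $2, $3        | $0=0 $1=11 $2=0 $3=0
PC=2  beq  $3, $2, L6        | $0=0 $1=11 $2=0 $3=0  [TAKEN]
PC=3  sub  $2, $1, $2        | $0=0 $1=11 $2=11 $3=0
PC=6  or   $3, $2, $0        | $0=0 $1=11 $2=11 $3=11
PC=7  sub  $2, $3, $1        | $0=0 $1=11 $2=0 $3=11
PC=8  xor  $3, $1, $1        | $0=0 $1=11 $2=0 $3=0
PC=9  slti  $3, $1, 11       | $0=0 $1=11 $2=0 $3=0
PC=10 addi  $1, $3, 0        | $0=0 $1=0 $2=0 $3=0

0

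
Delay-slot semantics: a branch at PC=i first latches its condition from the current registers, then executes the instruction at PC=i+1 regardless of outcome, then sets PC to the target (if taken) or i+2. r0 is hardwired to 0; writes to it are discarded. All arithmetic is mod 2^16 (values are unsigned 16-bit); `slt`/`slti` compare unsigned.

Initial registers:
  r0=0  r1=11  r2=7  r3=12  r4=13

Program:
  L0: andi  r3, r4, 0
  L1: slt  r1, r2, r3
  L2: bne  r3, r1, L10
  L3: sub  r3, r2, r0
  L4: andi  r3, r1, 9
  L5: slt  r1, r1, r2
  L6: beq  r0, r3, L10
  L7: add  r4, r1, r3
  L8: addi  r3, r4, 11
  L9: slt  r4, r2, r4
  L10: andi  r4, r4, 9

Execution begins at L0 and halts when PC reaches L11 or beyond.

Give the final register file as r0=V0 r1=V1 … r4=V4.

#0 andi  r3, r4, 0 ; 0/11/7/0/13
#1 slt  r1, r2, r3 ; 0/0/7/0/13
#2 bne  r3, r1, L10 ; 0/0/7/0/13 ; →fallthru
#3 sub  r3, r2, r0 ; 0/0/7/7/13
#4 andi  r3, r1, 9 ; 0/0/7/0/13
#5 slt  r1, r1, r2 ; 0/1/7/0/13
#6 beq  r0, r3, L10 ; 0/1/7/0/13 ; →target
#7 add  r4, r1, r3 ; 0/1/7/0/1
#10 andi  r4, r4, 9 ; 0/1/7/0/1

r0=0 r1=1 r2=7 r3=0 r4=1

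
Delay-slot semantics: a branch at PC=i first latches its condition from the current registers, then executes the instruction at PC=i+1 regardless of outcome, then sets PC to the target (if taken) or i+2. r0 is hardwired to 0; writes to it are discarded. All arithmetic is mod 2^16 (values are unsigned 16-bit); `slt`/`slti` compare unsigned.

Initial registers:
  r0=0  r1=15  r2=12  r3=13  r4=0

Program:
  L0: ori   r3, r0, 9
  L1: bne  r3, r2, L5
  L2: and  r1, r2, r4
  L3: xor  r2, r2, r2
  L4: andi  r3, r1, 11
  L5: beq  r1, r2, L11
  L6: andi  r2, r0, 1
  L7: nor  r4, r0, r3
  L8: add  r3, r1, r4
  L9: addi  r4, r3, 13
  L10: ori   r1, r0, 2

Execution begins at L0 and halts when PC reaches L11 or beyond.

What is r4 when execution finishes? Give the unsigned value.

[0] ori   r3, r0, 9  →  {r0:0, r1:15, r2:12, r3:9, r4:0}
[1] bne  r3, r2, L5  →  {r0:0, r1:15, r2:12, r3:9, r4:0}  ⟨branch taken⟩
[2] and  r1, r2, r4  →  {r0:0, r1:0, r2:12, r3:9, r4:0}
[5] beq  r1, r2, L11  →  {r0:0, r1:0, r2:12, r3:9, r4:0}  ⟨branch fallthrough⟩
[6] andi  r2, r0, 1  →  {r0:0, r1:0, r2:0, r3:9, r4:0}
[7] nor  r4, r0, r3  →  {r0:0, r1:0, r2:0, r3:9, r4:65526}
[8] add  r3, r1, r4  →  {r0:0, r1:0, r2:0, r3:65526, r4:65526}
[9] addi  r4, r3, 13  →  {r0:0, r1:0, r2:0, r3:65526, r4:3}
[10] ori   r1, r0, 2  →  {r0:0, r1:2, r2:0, r3:65526, r4:3}

3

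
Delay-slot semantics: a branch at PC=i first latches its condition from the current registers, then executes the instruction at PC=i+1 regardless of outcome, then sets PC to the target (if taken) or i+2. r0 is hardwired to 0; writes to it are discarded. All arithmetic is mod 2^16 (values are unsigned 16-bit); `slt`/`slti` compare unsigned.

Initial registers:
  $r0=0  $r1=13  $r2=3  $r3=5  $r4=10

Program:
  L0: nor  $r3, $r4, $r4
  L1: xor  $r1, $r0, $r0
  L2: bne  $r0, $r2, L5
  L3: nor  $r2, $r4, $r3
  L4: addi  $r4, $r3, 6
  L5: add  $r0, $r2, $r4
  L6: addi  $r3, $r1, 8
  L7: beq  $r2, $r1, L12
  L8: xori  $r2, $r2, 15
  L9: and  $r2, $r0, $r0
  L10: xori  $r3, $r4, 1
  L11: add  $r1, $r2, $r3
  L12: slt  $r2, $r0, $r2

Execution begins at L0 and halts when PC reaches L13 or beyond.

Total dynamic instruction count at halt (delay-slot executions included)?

#0 nor  $r3, $r4, $r4 ; 0/13/3/65525/10
#1 xor  $r1, $r0, $r0 ; 0/0/3/65525/10
#2 bne  $r0, $r2, L5 ; 0/0/3/65525/10 ; →target
#3 nor  $r2, $r4, $r3 ; 0/0/0/65525/10
#5 add  $r0, $r2, $r4 ; 0/0/0/65525/10
#6 addi  $r3, $r1, 8 ; 0/0/0/8/10
#7 beq  $r2, $r1, L12 ; 0/0/0/8/10 ; →target
#8 xori  $r2, $r2, 15 ; 0/0/15/8/10
#12 slt  $r2, $r0, $r2 ; 0/0/1/8/10

9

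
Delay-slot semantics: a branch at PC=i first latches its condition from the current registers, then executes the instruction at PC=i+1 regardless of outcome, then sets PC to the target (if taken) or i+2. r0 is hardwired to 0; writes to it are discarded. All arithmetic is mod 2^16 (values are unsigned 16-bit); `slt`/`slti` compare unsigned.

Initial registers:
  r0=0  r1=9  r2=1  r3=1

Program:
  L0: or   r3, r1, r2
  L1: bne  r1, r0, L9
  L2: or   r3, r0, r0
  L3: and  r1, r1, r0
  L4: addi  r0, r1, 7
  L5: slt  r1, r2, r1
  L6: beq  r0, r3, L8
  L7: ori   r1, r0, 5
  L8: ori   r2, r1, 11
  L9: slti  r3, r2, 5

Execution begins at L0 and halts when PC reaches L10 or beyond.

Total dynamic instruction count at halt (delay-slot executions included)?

4

PC=0  or   r3, r1, r2        | r0=0 r1=9 r2=1 r3=9
PC=1  bne  r1, r0, L9        | r0=0 r1=9 r2=1 r3=9  [TAKEN]
PC=2  or   r3, r0, r0        | r0=0 r1=9 r2=1 r3=0
PC=9  slti  r3, r2, 5        | r0=0 r1=9 r2=1 r3=1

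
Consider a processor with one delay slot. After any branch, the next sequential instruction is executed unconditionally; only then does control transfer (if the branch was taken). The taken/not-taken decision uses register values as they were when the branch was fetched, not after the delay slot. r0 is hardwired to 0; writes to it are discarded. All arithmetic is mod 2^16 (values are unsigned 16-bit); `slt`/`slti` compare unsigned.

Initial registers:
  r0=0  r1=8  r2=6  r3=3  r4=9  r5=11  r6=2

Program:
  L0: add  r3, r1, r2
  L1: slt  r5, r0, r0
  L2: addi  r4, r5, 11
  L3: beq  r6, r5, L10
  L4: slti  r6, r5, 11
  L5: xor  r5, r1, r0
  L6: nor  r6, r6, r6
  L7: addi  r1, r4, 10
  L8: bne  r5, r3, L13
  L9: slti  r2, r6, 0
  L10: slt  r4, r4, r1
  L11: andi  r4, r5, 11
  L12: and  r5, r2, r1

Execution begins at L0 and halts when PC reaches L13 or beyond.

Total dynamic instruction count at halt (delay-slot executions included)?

10

[0] add  r3, r1, r2  →  {r0:0, r1:8, r2:6, r3:14, r4:9, r5:11, r6:2}
[1] slt  r5, r0, r0  →  {r0:0, r1:8, r2:6, r3:14, r4:9, r5:0, r6:2}
[2] addi  r4, r5, 11  →  {r0:0, r1:8, r2:6, r3:14, r4:11, r5:0, r6:2}
[3] beq  r6, r5, L10  →  {r0:0, r1:8, r2:6, r3:14, r4:11, r5:0, r6:2}  ⟨branch fallthrough⟩
[4] slti  r6, r5, 11  →  {r0:0, r1:8, r2:6, r3:14, r4:11, r5:0, r6:1}
[5] xor  r5, r1, r0  →  {r0:0, r1:8, r2:6, r3:14, r4:11, r5:8, r6:1}
[6] nor  r6, r6, r6  →  {r0:0, r1:8, r2:6, r3:14, r4:11, r5:8, r6:65534}
[7] addi  r1, r4, 10  →  {r0:0, r1:21, r2:6, r3:14, r4:11, r5:8, r6:65534}
[8] bne  r5, r3, L13  →  {r0:0, r1:21, r2:6, r3:14, r4:11, r5:8, r6:65534}  ⟨branch taken⟩
[9] slti  r2, r6, 0  →  {r0:0, r1:21, r2:0, r3:14, r4:11, r5:8, r6:65534}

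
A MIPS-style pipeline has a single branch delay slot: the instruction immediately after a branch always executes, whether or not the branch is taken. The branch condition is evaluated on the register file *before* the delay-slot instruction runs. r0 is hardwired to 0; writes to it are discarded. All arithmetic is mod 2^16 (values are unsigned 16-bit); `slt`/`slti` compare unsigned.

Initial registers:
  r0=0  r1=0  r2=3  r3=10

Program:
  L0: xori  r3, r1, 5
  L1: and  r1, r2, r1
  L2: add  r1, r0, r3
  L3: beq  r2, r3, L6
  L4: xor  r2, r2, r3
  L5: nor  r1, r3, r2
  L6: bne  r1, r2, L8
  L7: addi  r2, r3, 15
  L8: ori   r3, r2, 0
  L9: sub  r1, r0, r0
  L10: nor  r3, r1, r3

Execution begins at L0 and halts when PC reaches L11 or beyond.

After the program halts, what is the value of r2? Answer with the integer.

20

#0 xori  r3, r1, 5 ; 0/0/3/5
#1 and  r1, r2, r1 ; 0/0/3/5
#2 add  r1, r0, r3 ; 0/5/3/5
#3 beq  r2, r3, L6 ; 0/5/3/5 ; →fallthru
#4 xor  r2, r2, r3 ; 0/5/6/5
#5 nor  r1, r3, r2 ; 0/65528/6/5
#6 bne  r1, r2, L8 ; 0/65528/6/5 ; →target
#7 addi  r2, r3, 15 ; 0/65528/20/5
#8 ori   r3, r2, 0 ; 0/65528/20/20
#9 sub  r1, r0, r0 ; 0/0/20/20
#10 nor  r3, r1, r3 ; 0/0/20/65515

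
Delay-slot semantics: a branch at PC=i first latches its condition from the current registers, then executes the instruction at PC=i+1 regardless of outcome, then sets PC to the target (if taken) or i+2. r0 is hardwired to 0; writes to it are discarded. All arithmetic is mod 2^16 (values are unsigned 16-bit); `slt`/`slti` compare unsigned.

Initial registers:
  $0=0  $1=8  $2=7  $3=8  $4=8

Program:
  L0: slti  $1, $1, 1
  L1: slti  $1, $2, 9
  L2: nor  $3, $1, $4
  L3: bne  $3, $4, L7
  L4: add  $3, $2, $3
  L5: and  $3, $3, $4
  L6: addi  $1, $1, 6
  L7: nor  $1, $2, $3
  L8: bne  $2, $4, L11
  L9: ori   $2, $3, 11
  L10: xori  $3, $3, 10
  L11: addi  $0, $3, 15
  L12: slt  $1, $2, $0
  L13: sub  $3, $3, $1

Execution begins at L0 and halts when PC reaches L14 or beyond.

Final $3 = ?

#0 slti  $1, $1, 1 ; 0/0/7/8/8
#1 slti  $1, $2, 9 ; 0/1/7/8/8
#2 nor  $3, $1, $4 ; 0/1/7/65526/8
#3 bne  $3, $4, L7 ; 0/1/7/65526/8 ; →target
#4 add  $3, $2, $3 ; 0/1/7/65533/8
#7 nor  $1, $2, $3 ; 0/0/7/65533/8
#8 bne  $2, $4, L11 ; 0/0/7/65533/8 ; →target
#9 ori   $2, $3, 11 ; 0/0/65535/65533/8
#11 addi  $0, $3, 15 ; 0/0/65535/65533/8
#12 slt  $1, $2, $0 ; 0/0/65535/65533/8
#13 sub  $3, $3, $1 ; 0/0/65535/65533/8

65533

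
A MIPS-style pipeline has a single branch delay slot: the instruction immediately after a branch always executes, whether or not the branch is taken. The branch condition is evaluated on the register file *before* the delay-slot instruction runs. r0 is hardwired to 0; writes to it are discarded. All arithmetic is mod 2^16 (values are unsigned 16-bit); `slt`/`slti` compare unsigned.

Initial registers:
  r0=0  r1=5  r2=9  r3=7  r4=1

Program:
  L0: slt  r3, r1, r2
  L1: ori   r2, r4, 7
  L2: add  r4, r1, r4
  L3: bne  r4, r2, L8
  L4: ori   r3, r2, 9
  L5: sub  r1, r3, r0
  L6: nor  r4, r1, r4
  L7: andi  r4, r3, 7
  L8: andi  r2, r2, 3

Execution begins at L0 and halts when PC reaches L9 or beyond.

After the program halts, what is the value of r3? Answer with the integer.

[0] slt  r3, r1, r2  →  {r0:0, r1:5, r2:9, r3:1, r4:1}
[1] ori   r2, r4, 7  →  {r0:0, r1:5, r2:7, r3:1, r4:1}
[2] add  r4, r1, r4  →  {r0:0, r1:5, r2:7, r3:1, r4:6}
[3] bne  r4, r2, L8  →  {r0:0, r1:5, r2:7, r3:1, r4:6}  ⟨branch taken⟩
[4] ori   r3, r2, 9  →  {r0:0, r1:5, r2:7, r3:15, r4:6}
[8] andi  r2, r2, 3  →  {r0:0, r1:5, r2:3, r3:15, r4:6}

15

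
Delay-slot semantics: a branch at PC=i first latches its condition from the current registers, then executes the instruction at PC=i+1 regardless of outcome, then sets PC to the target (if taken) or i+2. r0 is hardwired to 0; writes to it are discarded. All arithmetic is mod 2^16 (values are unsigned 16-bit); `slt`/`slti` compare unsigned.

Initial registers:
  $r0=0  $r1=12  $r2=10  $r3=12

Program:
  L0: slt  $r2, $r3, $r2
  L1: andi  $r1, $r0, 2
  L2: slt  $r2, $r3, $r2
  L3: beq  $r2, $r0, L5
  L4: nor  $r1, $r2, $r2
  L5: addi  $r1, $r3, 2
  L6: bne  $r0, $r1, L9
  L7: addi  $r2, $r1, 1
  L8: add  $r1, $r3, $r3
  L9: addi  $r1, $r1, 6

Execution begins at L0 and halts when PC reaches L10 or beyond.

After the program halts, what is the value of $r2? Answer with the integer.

15

  step pc=0: slt  $r2, $r3, $r2  regs=(0,12,0,12)
  step pc=1: andi  $r1, $r0, 2  regs=(0,0,0,12)
  step pc=2: slt  $r2, $r3, $r2  regs=(0,0,0,12)
  step pc=3: beq  $r2, $r0, L5  cond=T  regs=(0,0,0,12)
  step pc=4: nor  $r1, $r2, $r2  regs=(0,65535,0,12)
  step pc=5: addi  $r1, $r3, 2  regs=(0,14,0,12)
  step pc=6: bne  $r0, $r1, L9  cond=T  regs=(0,14,0,12)
  step pc=7: addi  $r2, $r1, 1  regs=(0,14,15,12)
  step pc=9: addi  $r1, $r1, 6  regs=(0,20,15,12)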